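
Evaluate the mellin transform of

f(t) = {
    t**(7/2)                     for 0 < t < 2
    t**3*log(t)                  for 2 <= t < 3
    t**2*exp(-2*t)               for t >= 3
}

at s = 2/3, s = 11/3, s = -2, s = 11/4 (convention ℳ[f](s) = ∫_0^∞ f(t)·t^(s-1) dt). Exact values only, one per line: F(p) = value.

strip the shared t-power: t**(9/2) on [0, 2); t**4*log(t) on [2, 3); t**3*exp(-2*t) on [3, ∞)
strip the shared t-power: t**(5/2) on [0, 2); t**2*log(t) on [2, 3); t*exp(-2*t) on [3, ∞)
invert the shared t-power to get t**(3/2) on [0, 2); t*log(t) on [2, 3); exp(-2*t) on [3, ∞)
treat the 3 regions marked off by 2, 3 separately and sum
segment 0 to 2 holds t**(7/2); add its integral
[2, 3) adds the kernel integral of t**3*log(t)
segment 3 to ∞ holds t**2*exp(-2*t); add its integral

F(2/3) = -243*3**(2/3)/121 - 24*2**(2/3)*log(2)/11 + 2**(1/3)*uppergamma(8/3, 6)/8 + 72*2**(2/3)/121 + 96*2**(1/6)/25 + 81*3**(2/3)*log(3)/11
F(11/3) = -6561*3**(2/3)/400 - 48*2**(2/3)*log(2)/5 + 2**(1/3)*uppergamma(17/3, 6)/64 + 36*2**(2/3)/25 + 768*2**(1/6)/43 + 2187*3**(2/3)*log(3)/20
F(-2) = -1 - Ei(-6) + 4*sqrt(2)/3 + log(27/4)
F(11/4) = -3888*3**(3/4)/529 - 128*2**(3/4)*log(2)/23 + 2**(1/4)*uppergamma(19/4, 6)/32 + 512*2**(3/4)/529 + 256*2**(1/4)/25 + 972*3**(3/4)*log(3)/23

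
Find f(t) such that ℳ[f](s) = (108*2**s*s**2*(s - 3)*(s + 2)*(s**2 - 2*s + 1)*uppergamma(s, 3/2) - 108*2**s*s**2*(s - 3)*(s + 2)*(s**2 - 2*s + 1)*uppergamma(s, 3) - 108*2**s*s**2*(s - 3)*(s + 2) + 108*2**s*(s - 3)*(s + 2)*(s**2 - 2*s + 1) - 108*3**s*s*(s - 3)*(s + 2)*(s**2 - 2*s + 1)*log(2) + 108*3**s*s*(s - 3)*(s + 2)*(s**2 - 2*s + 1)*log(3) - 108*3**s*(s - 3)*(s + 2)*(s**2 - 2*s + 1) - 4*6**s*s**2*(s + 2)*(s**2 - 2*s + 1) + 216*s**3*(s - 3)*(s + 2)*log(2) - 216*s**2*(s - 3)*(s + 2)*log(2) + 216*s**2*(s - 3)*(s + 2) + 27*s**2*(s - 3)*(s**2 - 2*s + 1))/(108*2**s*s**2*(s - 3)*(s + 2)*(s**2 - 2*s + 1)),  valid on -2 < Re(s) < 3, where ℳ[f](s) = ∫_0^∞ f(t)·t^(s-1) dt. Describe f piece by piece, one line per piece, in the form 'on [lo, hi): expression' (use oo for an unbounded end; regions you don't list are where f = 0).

on [0, 1/2): t**2
on [1/2, 1): log(t)/t
on [1, 3/2): log(t)
on [3/2, 3): exp(-t)
on [3, oo): t**(-3)

integrate the 5 segments split at 1/2, 1, 3/2, 3, then add the results
over [0, 1/2), the kernel integral of t**2 enters the sum
over [1/2, 1), the kernel integral of log(t)/t enters the sum
piece [1, 3/2): integrate log(t) against the kernel
between 3/2 and 3 the integrand is exp(-t)·t^(s-1)
on [3, ∞): add ∫ t**(-3)·t^(s-1) dt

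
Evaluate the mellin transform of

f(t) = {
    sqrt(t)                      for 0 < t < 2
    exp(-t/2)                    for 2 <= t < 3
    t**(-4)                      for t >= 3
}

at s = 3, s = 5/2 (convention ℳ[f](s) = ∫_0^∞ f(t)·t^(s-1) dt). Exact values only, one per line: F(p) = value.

F(3) = -58*exp(-3/2) + 1/3 + 16*sqrt(2)/7 + 40*exp(-1)
F(5/2) = -12*sqrt(3)*exp(-3/2) - 3*sqrt(2)*sqrt(pi)*erfc(sqrt(6)/2) + 2*sqrt(3)/27 + 3*sqrt(2)*sqrt(pi)*erfc(1) + 8/3 + 10*sqrt(2)*exp(-1)

cuts at 2, 3: linearity sums the 3 kernel integrals
on [0, 2) integrate f = sqrt(t) against the kernel
for t in [2, 3): the term is ∫ exp(-t/2)·t^(s-1)
on [3, ∞) integrate f = t**(-4) against the kernel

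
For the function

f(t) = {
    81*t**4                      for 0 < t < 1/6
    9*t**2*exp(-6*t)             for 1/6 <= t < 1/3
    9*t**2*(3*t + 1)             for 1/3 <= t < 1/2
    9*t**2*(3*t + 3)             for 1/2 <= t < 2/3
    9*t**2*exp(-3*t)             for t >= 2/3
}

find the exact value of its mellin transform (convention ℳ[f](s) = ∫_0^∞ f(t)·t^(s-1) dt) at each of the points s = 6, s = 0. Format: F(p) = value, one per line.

F(6) = (4932000*E + 13477999*exp(2) + 3414960000)*exp(-2)/67184640
F(0) = (96*E + 432 + 1075*exp(2))*exp(-2)/192

peel off the common scale on t: t**4 on [0, 1/2); t**2*exp(-2*t) on [1/2, 1); t**2*(t + 1) on [1, 3/2); …
the shared t-power comes off first: t**2 on [0, 1/2); exp(-2*t) on [1/2, 1); t + 1 on [1, 3/2); …
integrate the 5 segments split at 1/6, 1/3, 1/2, 2/3, then add the results
the [0, 1/6) slice contributes ∫ 81*t**4·t^(s-1) dt
on [1/6, 1/3): add ∫ 9*t**2*exp(-6*t)·t^(s-1) dt
[1/3, 1/2) adds the kernel integral of 9*t**2*(3*t + 1)
∫ over [1/2, 2/3) of 9*t**2*(3*t + 3)·t^(s-1) joins the sum
segment 2/3 to ∞ holds 9*t**2*exp(-3*t); add its integral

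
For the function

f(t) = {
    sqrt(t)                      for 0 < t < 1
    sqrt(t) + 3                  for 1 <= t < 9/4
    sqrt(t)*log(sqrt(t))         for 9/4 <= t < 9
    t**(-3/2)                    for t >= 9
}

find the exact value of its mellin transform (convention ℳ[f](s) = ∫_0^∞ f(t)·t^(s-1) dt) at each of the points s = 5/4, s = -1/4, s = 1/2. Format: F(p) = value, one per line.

F(5/4) = -452*sqrt(3)/147 - 27*sqrt(6)*log(3)/28 - 12/5 + 27*sqrt(6)*log(2)/28 + 3861*sqrt(6)/980 + 108*sqrt(3)*log(3)/7
F(-1/4) = -4532*sqrt(3)/567 + 2*sqrt(6) + log(2**(2*sqrt(6))*3**(-2*sqrt(6) + 4*sqrt(3))) + 12
F(1/2) = 9*log(2)/4 + 143/72 + 27*log(3)/4

reversing the power substitution: t on [0, 1); t + 3 on [1, 3/2); t*log(t) on [3/2, 3); …
split f at 1, 9/4, 9: ℳ[f](s) collects 4 kernel integrals
on [0, 1): add ∫ sqrt(t)·t^(s-1) dt
segment 1 to 9/4 holds (sqrt(t) + 3); add its integral
[9/4, 9) adds the kernel integral of sqrt(t)*log(sqrt(t))
on [9, ∞) integrate f = t**(-3/2) against the kernel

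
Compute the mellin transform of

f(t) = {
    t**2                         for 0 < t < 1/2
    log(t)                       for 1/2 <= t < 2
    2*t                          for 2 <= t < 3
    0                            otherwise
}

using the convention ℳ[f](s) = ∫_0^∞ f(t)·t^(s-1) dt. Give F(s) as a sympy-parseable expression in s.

(-16*2**(2*s)*s**2*(s + 2) + 4*2**(2*s)*s*(s + 1)*(s + 2)*log(2) - 4*2**(2*s)*(s + 1)*(s + 2) + 24*6**s*s**2*(s + 2) + s**2*(s + 1) + 4*s*(s + 1)*(s + 2)*log(2) + 4*(s + 1)*(s + 2))/(4*2**s*s**2*(s + 1)*(s + 2))
  Re(s) > -2

breakpoints 1/2, 2: one integral from each of the 3 segments
the [0, 1/2) slice contributes ∫ t**2·t^(s-1) dt
for t in [1/2, 2): the term is ∫ log(t)·t^(s-1)
segment [2, 3) carries 2*t; integrate it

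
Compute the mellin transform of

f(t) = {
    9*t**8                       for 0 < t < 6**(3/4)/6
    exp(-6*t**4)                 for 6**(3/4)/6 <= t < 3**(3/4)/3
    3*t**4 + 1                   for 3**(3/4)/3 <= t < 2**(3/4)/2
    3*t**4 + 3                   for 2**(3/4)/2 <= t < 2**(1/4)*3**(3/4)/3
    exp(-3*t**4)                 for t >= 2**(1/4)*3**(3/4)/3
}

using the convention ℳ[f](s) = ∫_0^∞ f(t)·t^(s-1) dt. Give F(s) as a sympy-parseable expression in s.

peel off the power substitution: 9*t**4 on [0, sqrt(6)/6); exp(-6*t**2) on [sqrt(6)/6, sqrt(3)/3); 3*t**2 + 1 on [sqrt(3)/3, sqrt(2)/2); …
remove the power substitution first: 9*t**2 on [0, 1/6); exp(-6*t) on [1/6, 1/3); 3*t + 1 on [1/3, 1/2); …
remove the common scale on t first: t**2 on [0, 1/2); exp(-2*t) on [1/2, 1); t + 1 on [1, 3/2); …
f breaks at 6**(3/4)/6, 3**(3/4)/3, 2**(3/4)/2, 2**(1/4)*3**(3/4)/3 into 5 integrals to sum
∫ over [0, 6**(3/4)/6) of 9*t**8·t^(s-1) joins the sum
[6**(3/4)/6, 3**(3/4)/3) adds the kernel integral of exp(-6*t**4)
∫ (3*t**4 + 1)·t^(s-1) over [3**(3/4)/3, 2**(3/4)/2)
over [2**(3/4)/2, 2**(1/4)*3**(3/4)/3), the kernel integral of (3*t**4 + 3) enters the sum
over [2**(1/4)*3**(3/4)/3, ∞), the kernel integral of exp(-3*t**4) enters the sum

(6**(3/4)/6)**s*(2**(s/4)*s*(s + 4)*(s + 8)*uppergamma(s/4, 2) - 8*2**(s/4)*s*(s + 8) - 16*2**(s/4)*(s + 8) + 20*2**(s/2)*s*(s + 8) + 48*2**(s/2)*(s + 8) - 8*3**(s/4)*s*(s + 8) - 32*3**(s/4)*(s + 8) + s*(s + 4)*(s + 8)*uppergamma(s/4, 1) - s*(s + 4)*(s + 8)*uppergamma(s/4, 2) + s*(s + 4))/(4*s*(s + 4)*(s + 8))
  Re(s) > -8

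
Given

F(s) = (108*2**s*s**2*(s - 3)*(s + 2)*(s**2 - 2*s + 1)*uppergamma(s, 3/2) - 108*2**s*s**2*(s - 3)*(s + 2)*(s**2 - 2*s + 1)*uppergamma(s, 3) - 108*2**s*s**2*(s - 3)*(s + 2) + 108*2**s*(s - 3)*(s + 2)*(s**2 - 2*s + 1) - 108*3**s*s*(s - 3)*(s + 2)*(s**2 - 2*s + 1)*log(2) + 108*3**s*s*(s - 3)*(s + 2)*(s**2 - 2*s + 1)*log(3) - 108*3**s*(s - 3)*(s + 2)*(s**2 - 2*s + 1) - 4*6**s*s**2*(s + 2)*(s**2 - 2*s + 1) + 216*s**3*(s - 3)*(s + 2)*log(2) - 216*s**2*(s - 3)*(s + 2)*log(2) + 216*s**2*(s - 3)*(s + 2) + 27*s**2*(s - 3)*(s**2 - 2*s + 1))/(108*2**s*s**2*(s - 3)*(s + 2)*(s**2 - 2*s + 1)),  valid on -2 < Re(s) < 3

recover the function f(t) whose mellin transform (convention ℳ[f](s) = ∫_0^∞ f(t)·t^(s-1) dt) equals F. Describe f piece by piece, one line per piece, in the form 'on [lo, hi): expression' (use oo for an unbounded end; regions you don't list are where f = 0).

on [0, 1/2): t**2
on [1/2, 1): log(t)/t
on [1, 3/2): log(t)
on [3/2, 3): exp(-t)
on [3, oo): t**(-3)

treat the 5 regions marked off by 1/2, 1, 3/2, 3 separately and sum
over [0, 1/2), the kernel integral of t**2 enters the sum
on [1/2, 1): add ∫ log(t)/t·t^(s-1) dt
segment 1 to 3/2 holds log(t); add its integral
piece [3/2, 3): integrate exp(-t) against the kernel
the [3, ∞) slice contributes ∫ t**(-3)·t^(s-1) dt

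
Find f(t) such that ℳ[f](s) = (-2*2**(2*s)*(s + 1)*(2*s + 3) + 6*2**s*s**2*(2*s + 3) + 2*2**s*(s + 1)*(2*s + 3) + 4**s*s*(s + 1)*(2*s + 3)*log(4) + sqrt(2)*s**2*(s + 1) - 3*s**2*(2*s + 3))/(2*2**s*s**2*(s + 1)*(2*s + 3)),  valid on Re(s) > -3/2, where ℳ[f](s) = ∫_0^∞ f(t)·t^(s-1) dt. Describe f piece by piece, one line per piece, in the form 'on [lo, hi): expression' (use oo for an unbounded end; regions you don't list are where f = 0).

the 3 pieces separated at 1/2, 1 each add one integral
between 0 and 1/2 the integrand is t**(3/2)·t^(s-1)
segment [1/2, 1) carries 3*t; integrate it
segment [1, 2) carries log(t); integrate it

on [0, 1/2): t**(3/2)
on [1/2, 1): 3*t
on [1, 2): log(t)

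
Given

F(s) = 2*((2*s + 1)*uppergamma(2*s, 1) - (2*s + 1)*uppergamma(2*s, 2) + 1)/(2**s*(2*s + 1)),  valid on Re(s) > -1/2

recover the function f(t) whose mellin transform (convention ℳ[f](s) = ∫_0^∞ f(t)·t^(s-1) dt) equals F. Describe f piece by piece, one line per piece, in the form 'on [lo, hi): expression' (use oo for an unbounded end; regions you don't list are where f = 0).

back out the common scale on t: sqrt(t) on [0, 1); exp(-sqrt(t)) on [1, 4)
reversing the power substitution: t on [0, 1); exp(-t) on [1, 2)
treat the 2 regions marked off by 1/2 separately and sum
segment [0, 1/2) carries sqrt(2)*sqrt(t); integrate it
for t in [1/2, 2): the term is ∫ exp(-sqrt(2)*sqrt(t))·t^(s-1)

on [0, 1/2): sqrt(2)*sqrt(t)
on [1/2, 2): exp(-sqrt(2)*sqrt(t))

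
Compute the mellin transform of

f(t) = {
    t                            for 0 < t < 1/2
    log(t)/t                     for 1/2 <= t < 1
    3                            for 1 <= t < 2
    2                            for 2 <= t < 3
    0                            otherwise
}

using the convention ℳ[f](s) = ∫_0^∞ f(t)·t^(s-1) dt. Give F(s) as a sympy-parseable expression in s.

(2*2**(2*s)*(s + 1)*(s**2 - 2*s + 1) - 2*2**s*s*(s + 1) - 6*2**s*(s + 1)*(s**2 - 2*s + 1) + 4*6**s*(s + 1)*(s**2 - 2*s + 1) + 4*s**2*(s + 1)*log(2) - 4*s*(s + 1)*log(2) + 4*s*(s + 1) + s*(s**2 - 2*s + 1))/(2*2**s*s*(s + 1)*(s**2 - 2*s + 1))
  Re(s) > -1

linearity at 1/2, 1, 2 turns ℳ[f](s) into 4 summed integrals
∫ over [0, 1/2) of t·t^(s-1) joins the sum
over [1/2, 1), the kernel integral of log(t)/t enters the sum
on [1, 2) integrate f = 3 against the kernel
over [2, 3), the kernel integral of 2 enters the sum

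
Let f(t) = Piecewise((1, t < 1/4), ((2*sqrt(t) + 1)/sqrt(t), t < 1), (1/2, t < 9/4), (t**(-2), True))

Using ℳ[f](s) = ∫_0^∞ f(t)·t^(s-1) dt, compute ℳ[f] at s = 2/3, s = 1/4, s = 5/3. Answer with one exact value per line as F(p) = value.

invert the power substitution to get 1 on [0, 1/2); (2*t + 1)/t on [1/2, 1); 1/2 on [1, 3/2); …
the shared t-power comes off first: t on [0, 1/2); 2*t + 1 on [1/2, 1); t/2 on [1, 3/2); …
summing 4 kernel integrals split by 1/4, 1, 9/4 yields ℳ[f](s)
on [0, 1/4): add ∫ 1·t^(s-1) dt
on [1/4, 1) integrate f = (2*sqrt(t) + 1)/sqrt(t) against the kernel
∫ 1/2·t^(s-1) over [1, 9/4)
segment 9/4 to ∞ holds t**(-2); add its integral

F(2/3) = 2**(2/3)*(-486 + 97*3**(1/3) + 594*2**(1/3))/144
F(1/4) = 2 + 599*sqrt(6)/567 + 2*sqrt(2)
F(5/3) = 2**(2/3)*(-162 + 984*2**(1/3) + 1687*3**(1/3))/1120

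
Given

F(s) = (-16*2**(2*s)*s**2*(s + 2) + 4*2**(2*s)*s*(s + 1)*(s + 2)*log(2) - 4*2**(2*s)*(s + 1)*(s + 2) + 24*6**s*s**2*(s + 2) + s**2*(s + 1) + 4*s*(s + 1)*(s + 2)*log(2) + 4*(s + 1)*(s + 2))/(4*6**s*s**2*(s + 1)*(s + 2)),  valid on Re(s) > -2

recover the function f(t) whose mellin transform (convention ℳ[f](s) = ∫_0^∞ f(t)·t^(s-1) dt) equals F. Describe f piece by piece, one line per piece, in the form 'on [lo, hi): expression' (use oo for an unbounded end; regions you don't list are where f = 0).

on [0, 1/6): 9*t**2
on [1/6, 2/3): log(3*t)
on [2/3, 1): 6*t

invert the common scale on t to get t**2 on [0, 1/2); log(t) on [1/2, 2); 2*t on [2, 3)
decompose at 1/6, 2/3; ℳ[f](s) sums the 3 pieces' integrals
segment 0 to 1/6 holds 9*t**2; add its integral
between 1/6 and 2/3 the integrand is log(3*t)·t^(s-1)
for t in [2/3, 1): the term is ∫ 6*t·t^(s-1)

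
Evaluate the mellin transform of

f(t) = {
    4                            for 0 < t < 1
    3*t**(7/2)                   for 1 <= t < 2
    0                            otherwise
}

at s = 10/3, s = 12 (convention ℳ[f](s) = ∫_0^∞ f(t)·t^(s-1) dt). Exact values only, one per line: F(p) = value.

split f at 1: ℳ[f](s) collects 2 kernel integrals
[0, 1) adds the kernel integral of 4
∫ over [1, 2) of 3*t**(7/2)·t^(s-1) joins the sum

F(10/3) = 156/205 + 1152*2**(5/6)/41
F(12) = 13/93 + 196608*sqrt(2)/31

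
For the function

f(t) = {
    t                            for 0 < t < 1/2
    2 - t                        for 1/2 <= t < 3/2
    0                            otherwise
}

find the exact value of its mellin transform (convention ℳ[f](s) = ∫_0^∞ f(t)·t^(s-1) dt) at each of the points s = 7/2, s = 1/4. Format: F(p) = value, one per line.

slice at 1/2, transform all 2 pieces, and sum them
segment [0, 1/2) carries t; integrate it
segment [1/2, 3/2) carries (2 - t); integrate it

F(7/2) = sqrt(2)*(-22 + 405*sqrt(3))/1008
F(1/4) = 2**(3/4)*(-18 + 17*3**(1/4))/5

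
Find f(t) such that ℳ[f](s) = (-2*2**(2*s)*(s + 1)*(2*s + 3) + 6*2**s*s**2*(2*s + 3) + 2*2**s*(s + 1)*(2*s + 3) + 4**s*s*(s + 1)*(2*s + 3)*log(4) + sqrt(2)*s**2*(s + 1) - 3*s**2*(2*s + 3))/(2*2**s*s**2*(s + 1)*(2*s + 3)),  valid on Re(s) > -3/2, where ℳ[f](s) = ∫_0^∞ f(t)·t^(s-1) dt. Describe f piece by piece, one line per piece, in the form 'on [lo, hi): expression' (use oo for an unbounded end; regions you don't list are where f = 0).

linearity at 1/2, 1 turns ℳ[f](s) into 3 summed integrals
between 0 and 1/2 the integrand is t**(3/2)·t^(s-1)
between 1/2 and 1 the integrand is 3*t·t^(s-1)
over [1, 2), the kernel integral of log(t) enters the sum

on [0, 1/2): t**(3/2)
on [1/2, 1): 3*t
on [1, 2): log(t)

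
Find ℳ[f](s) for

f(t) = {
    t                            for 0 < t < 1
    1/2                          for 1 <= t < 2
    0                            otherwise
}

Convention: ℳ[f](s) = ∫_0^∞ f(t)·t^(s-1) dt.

decompose at 1; ℳ[f](s) sums the 2 pieces' integrals
∫ over [0, 1) of t·t^(s-1) joins the sum
on [1, 2): add ∫ 1/2·t^(s-1) dt

(2**s*(s + 1) + s - 1)/(2*s*(s + 1))
  Re(s) > -1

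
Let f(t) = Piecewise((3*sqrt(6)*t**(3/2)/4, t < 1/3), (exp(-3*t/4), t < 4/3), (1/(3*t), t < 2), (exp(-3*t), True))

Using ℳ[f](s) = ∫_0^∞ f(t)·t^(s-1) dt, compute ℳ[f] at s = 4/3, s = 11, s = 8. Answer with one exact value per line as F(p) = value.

F(4/3) = -6**(2/3)/3 - 4*6**(2/3)*uppergamma(4/3, 1)/9 + 3**(2/3)*uppergamma(4/3, 6)/9 + sqrt(2)*3**(2/3)/102 + 4*6**(2/3)*uppergamma(4/3, 1/4)/9 + 2**(1/3)
F(11) = -41373038280704*exp(-1)/177147 + sqrt(2)/8857350 + 17303296*exp(-6)/2187 + 5941760/177147 + 19543239665444*exp(-1/4)/177147
F(8) = -897843200*exp(-1)/6561 + sqrt(2)/249318 + 168080*exp(-6)/729 + 263552/45927 + 424115444*exp(-1/4)/6561

invert the common scale on t to get t**(3/2) on [0, 1/2); exp(-t/2) on [1/2, 2); 1/(2*t) on [2, 3); …
split f at 1/3, 4/3, 2: ℳ[f](s) collects 4 kernel integrals
for t in [0, 1/3): the term is ∫ 3*sqrt(6)*t**(3/2)/4·t^(s-1)
segment [1/3, 4/3) carries exp(-3*t/4); integrate it
over [4/3, 2), the kernel integral of 1/(3*t) enters the sum
piece [2, ∞): integrate exp(-3*t) against the kernel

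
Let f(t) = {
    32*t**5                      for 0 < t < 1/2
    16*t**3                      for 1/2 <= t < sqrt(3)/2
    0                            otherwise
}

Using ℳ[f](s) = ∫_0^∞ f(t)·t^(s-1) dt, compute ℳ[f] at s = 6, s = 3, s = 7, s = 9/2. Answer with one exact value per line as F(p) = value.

strip the common scale on t: t**5 on [0, 1); 2*t**3 on [1, sqrt(3))
reversing the power substitution: t**(5/2) on [0, 1); 2*t**(3/2) on [1, 3)
invert the shared t-power to get t**(3/2) on [0, 1); 2*sqrt(t) on [1, 3)
treat the 2 regions marked off by 1/2 separately and sum
∫ 32*t**5·t^(s-1) over [0, 1/2)
over [1/2, sqrt(3)/2), the kernel integral of 16*t**3 enters the sum

F(6) = -13/6336 + 9*sqrt(3)/32
F(3) = 211/192
F(7) = 2909/7680
F(9/2) = sqrt(2)*(-23 + 1026*3**(3/4))/4560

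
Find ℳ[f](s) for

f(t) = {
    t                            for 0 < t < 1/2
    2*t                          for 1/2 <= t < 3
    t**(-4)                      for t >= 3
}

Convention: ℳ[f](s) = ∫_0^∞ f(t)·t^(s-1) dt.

(970*6**s*s - 3890*6**s - 81*s + 324)/(162*2**s*(s**2 - 3*s - 4))
  -1 < Re(s) < 4

integrate the 3 segments split at 1/2, 3, then add the results
on [0, 1/2) integrate f = t against the kernel
on [1/2, 3): add ∫ 2*t·t^(s-1) dt
segment 3 to ∞ holds t**(-4); add its integral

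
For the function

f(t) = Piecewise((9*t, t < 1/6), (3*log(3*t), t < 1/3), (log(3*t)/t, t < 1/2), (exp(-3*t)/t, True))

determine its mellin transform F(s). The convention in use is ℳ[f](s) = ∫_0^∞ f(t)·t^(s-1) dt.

remove the shared t-power first: 9*t**2 on [0, 1/6); 3*t*log(3*t) on [1/6, 1/3); log(3*t) on [1/3, 1/2); …
undo the common scale on t: t**2 on [0, 1/2); t*log(t) on [1/2, 1); log(t) on [1, 3/2); …
integrate the 4 segments split at 1/6, 1/3, 1/2, then add the results
[0, 1/6) adds the kernel integral of 9*t
for t in [1/6, 1/3): the term is ∫ 3*log(3*t)·t^(s-1)
the [1/3, 1/2) slice contributes ∫ log(3*t)/t·t^(s-1) dt
on [1/2, ∞) integrate f = exp(-3*t)/t against the kernel

(6*2**s*(s - 1)**2*(s + 1)*(2*s + (s - 1)**2 - 1)*uppergamma(s - 1, 3/2) - 6*2**s*(s - 1)**2*(s + 1) + 6*2**s*(s + 1)*(2*s + (s - 1)**2 - 1) + 3**s*(s - 1)*(s + 1)*(-4*log(2) + 4*log(3))*(2*s + (s - 1)**2 - 1) - 4*3**s*(s + 1)*(2*s + (s - 1)**2 - 1) + 6*(s - 1)**3*(s + 1)*log(2) + 6*(s - 1)**2*(s + 1)*log(2) + 6*(s - 1)**2*(s + 1) + 3*(s - 1)**2*(2*s + (s - 1)**2 - 1))/(2*6**s*(s - 1)**2*(s + 1)*(2*s + (s - 1)**2 - 1))
  Re(s) > -1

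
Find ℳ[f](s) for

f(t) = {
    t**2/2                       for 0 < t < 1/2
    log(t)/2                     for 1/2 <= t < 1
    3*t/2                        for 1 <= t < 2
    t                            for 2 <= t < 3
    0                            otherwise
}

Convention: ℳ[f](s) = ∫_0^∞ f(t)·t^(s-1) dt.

strip the common scale on t: 2*t**2 on [0, 1/4); log(2*t)/2 on [1/4, 1/2); 3*t on [1/2, 1); …
the shared t-power comes off first: 2*t on [0, 1/4); log(2*t)/(2*t) on [1/4, 1/2); 3 on [1/2, 1); …
invert the common scale on t to get t on [0, 1/2); log(t)/t on [1/2, 1); 3 on [1, 2); …
f breaks at 1/2, 1, 2 into 4 integrals to sum
for t in [0, 1/2): the term is ∫ t**2/2·t^(s-1)
for t in [1/2, 1): the term is ∫ log(t)/2·t^(s-1)
segment [1, 2) carries 3*t/2; integrate it
[2, 3) adds the kernel integral of t

(8*2**(2*s)*s**3 + 16*2**(2*s)*s**2 - 12*2**s*s**3 - 28*2**s*s**2 - 12*2**s*s - 8*2**s + 24*6**s*s**3 + 48*6**s*s**2 + s**3 + 4*s**3*log(2) + 5*s**2 + 12*s**2*log(2) + 8*s*log(2) + 12*s + 8)/(8*2**s*s**2*(s**2 + 3*s + 2))
  Re(s) > -2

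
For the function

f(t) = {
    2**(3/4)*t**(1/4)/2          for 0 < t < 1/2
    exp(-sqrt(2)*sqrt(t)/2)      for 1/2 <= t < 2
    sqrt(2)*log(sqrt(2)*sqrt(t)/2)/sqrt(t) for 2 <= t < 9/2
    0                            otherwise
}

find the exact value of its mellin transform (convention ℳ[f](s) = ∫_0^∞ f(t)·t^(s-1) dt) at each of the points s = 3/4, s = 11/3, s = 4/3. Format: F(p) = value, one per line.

F(3/4) = -8*2**(1/4)*sqrt(3) - 2*2**(3/4)*exp(-1) - 2**(3/4)*sqrt(pi)*erfc(1) + 2**(3/4)*sqrt(pi)*erfc(sqrt(2)/2) + 2*2**(1/4)*exp(-1/2) + 2**(1/4)*log(3**(16*sqrt(3))/2**(16*sqrt(3)))/4 + 33*2**(3/4)/4
F(11/3) = -16*2**(2/3)*uppergamma(22/3, 1) - 6561*6**(1/3)/1444 + 3*2**(5/6)/376 + 144*2**(2/3)/361 + log(3**(2187*6**(1/3)/76)/2**(2187*6**(1/3)/76)) + 16*2**(2/3)*uppergamma(22/3, 1/2)
F(4/3) = -4*2**(1/3)*uppergamma(8/3, 1) - 27*6**(2/3)/25 + 3*2**(1/6)/19 + 36*2**(1/3)/25 + log(3**(9*6**(2/3)/5)/2**(9*6**(2/3)/5)) + 4*2**(1/3)*uppergamma(8/3, 1/2)

peel off the common scale on t: t**(1/4) on [0, 1/4); exp(-sqrt(t)) on [1/4, 1); log(sqrt(t))/sqrt(t) on [1, 9/4)
reversing the power substitution: sqrt(t) on [0, 1/2); exp(-t) on [1/2, 1); log(t)/t on [1, 3/2)
cuts at 1/2, 2: linearity sums the 3 kernel integrals
over [0, 1/2), the kernel integral of 2**(3/4)*t**(1/4)/2 enters the sum
over [1/2, 2), the kernel integral of exp(-sqrt(2)*sqrt(t)/2) enters the sum
∫ over [2, 9/2) of sqrt(2)*log(sqrt(2)*sqrt(t)/2)/sqrt(t)·t^(s-1) joins the sum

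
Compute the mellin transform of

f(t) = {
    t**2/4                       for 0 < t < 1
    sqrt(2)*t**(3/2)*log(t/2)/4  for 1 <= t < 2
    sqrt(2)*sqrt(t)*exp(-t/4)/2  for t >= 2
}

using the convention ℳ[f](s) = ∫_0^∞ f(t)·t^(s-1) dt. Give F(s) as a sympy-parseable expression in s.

invert the common scale on t to get t**2 on [0, 1/2); t**(3/2)*log(t) on [1/2, 1); sqrt(t)*exp(-t/2) on [1, ∞)
the shared t-power comes off first: t**(3/2) on [0, 1/2); t*log(t) on [1/2, 1); exp(-t/2) on [1, ∞)
breakpoints 1, 2: one integral from each of the 3 segments
segment [0, 1) carries t**2/4; integrate it
∫ sqrt(2)*t**(3/2)*log(t/2)/4·t^(s-1) over [1, 2)
[2, ∞) adds the kernel integral of sqrt(2)*sqrt(t)*exp(-t/4)/2

sqrt(2)*(2**(s + 9/2)*(-s - 2) + 2**(2*s + 3)*(s + 2)*(8*s + (2*s + 1)**2 + 8)*uppergamma(s + 1/2, 1/2) + 8*s + 4*(s + 2)*(2*s + 1)*log(2) + 8*(s + 2)*log(2) + sqrt(2)*(8*s + (2*s + 1)**2 + 8) + 16)/(8*(s + 2)*(8*s + (2*s + 1)**2 + 8))
  Re(s) > -2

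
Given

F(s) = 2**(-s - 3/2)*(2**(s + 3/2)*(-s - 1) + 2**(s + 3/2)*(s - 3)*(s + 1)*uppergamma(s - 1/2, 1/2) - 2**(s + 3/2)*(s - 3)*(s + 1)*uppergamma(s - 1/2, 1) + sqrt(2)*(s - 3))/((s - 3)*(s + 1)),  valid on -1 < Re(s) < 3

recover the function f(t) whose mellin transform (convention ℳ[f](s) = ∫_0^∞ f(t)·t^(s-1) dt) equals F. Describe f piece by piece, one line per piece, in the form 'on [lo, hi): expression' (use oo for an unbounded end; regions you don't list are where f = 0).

on [0, 1/2): t
on [1/2, 1): exp(-t)/sqrt(t)
on [1, oo): t**(-3)

peel off the shared t-power: t**2 on [0, 1/2); sqrt(t)*exp(-t) on [1/2, 1); t**(-2) on [1, ∞)
undo the shared t-power: t**(3/2) on [0, 1/2); exp(-t) on [1/2, 1); t**(-5/2) on [1, ∞)
decompose at 1/2, 1; ℳ[f](s) sums the 3 pieces' integrals
[0, 1/2) adds the kernel integral of t
the [1/2, 1) slice contributes ∫ exp(-t)/sqrt(t)·t^(s-1) dt
segment 1 to ∞ holds t**(-3); add its integral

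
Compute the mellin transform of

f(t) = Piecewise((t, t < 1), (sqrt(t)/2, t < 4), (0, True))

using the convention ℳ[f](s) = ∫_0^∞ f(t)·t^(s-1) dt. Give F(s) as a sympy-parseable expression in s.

(2**(2*s + 1)*(s + 1) + s)/((s + 1)*(2*s + 1))
  Re(s) > -1

invert the shared t-power to get sqrt(t) on [0, 1); 1/2 on [1, 4)
undo the power substitution: t on [0, 1); 1/2 on [1, 2)
along the cuts 1, ℳ[f](s) splits into 2 integrals
∫ t·t^(s-1) over [0, 1)
∫ sqrt(t)/2·t^(s-1) over [1, 4)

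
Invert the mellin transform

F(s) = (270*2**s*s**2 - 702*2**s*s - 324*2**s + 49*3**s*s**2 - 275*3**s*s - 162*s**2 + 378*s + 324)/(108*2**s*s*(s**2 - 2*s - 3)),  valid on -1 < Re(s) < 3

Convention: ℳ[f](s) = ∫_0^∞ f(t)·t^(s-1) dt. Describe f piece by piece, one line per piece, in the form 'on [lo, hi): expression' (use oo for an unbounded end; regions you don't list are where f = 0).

summing 4 kernel integrals split by 1/2, 1, 3/2 yields ℳ[f](s)
∫ t·t^(s-1) over [0, 1/2)
for t in [1/2, 1): the term is ∫ (2*t + 1)·t^(s-1)
for t in [1, 3/2): the term is ∫ t/2·t^(s-1)
on [3/2, ∞): add ∫ t**(-3)·t^(s-1) dt

on [0, 1/2): t
on [1/2, 1): 2*t + 1
on [1, 3/2): t/2
on [3/2, oo): t**(-3)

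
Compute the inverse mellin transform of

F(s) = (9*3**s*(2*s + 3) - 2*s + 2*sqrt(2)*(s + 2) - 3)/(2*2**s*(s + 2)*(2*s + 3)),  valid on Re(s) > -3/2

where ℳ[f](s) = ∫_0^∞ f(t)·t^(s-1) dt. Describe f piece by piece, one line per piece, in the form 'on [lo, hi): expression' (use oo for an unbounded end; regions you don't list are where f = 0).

on [0, 1/2): 2*t**(3/2)
on [1/2, 3/2): 2*t**2

the 2 pieces separated at 1/2 each add one integral
segment [0, 1/2) carries 2*t**(3/2); integrate it
on [1/2, 3/2): add ∫ 2*t**2·t^(s-1) dt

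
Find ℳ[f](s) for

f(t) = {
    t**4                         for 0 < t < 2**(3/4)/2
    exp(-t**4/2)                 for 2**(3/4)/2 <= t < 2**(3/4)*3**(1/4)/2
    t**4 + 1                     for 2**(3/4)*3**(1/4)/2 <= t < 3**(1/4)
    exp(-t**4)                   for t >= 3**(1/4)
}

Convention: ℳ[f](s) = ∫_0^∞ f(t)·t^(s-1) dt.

(2**(3/4)/2)**s*(2**(s/4)*s*(s + 4)*uppergamma(s/4, 3) + 2**(s/2)*s*(s + 4)*uppergamma(s/4, 1/4) - 2**(s/2)*s*(s + 4)*uppergamma(s/4, 3/4) - 10*3**(s/4)*s - 16*3**(s/4) + 16*6**(s/4)*s + 16*6**(s/4) + 2*s)/(4*s*(s + 4))
  Re(s) > -4

back out the power substitution: t**2 on [0, sqrt(2)/2); exp(-t**2/2) on [sqrt(2)/2, sqrt(6)/2); t**2 + 1 on [sqrt(6)/2, sqrt(3)); …
the power substitution comes off first: t on [0, 1/2); exp(-t/2) on [1/2, 3/2); t + 1 on [3/2, 3); …
along the cuts 2**(3/4)/2, 2**(3/4)*3**(1/4)/2, 3**(1/4), ℳ[f](s) splits into 4 integrals
the [0, 2**(3/4)/2) slice contributes ∫ t**4·t^(s-1) dt
piece [2**(3/4)/2, 2**(3/4)*3**(1/4)/2): integrate exp(-t**4/2) against the kernel
on [2**(3/4)*3**(1/4)/2, 3**(1/4)) integrate f = (t**4 + 1) against the kernel
[3**(1/4), ∞) adds the kernel integral of exp(-t**4)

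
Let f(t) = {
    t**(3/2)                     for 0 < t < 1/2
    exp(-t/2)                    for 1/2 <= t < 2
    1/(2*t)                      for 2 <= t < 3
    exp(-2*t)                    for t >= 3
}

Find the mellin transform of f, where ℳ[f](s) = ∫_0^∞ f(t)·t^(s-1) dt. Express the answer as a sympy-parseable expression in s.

f breaks at 1/2, 2, 3 into 4 integrals to sum
[0, 1/2) adds the kernel integral of t**(3/2)
∫ exp(-t/2)·t^(s-1) over [1/2, 2)
between 2 and 3 the integrand is 1/(2*t)·t^(s-1)
the [3, ∞) slice contributes ∫ exp(-2*t)·t^(s-1) dt

(12*24**s*(s - 1)*(2*s + 3)*uppergamma(s, 1/4) - 12*24**s*(s - 1)*(2*s + 3)*uppergamma(s, 1) - 3*24**s*(2*s + 3) + 2*36**s*(2*s + 3) + 12*6**s*(s - 1)*(2*s + 3)*uppergamma(s, 6) + 6*sqrt(2)*6**s*(s - 1))/(12*12**s*(s - 1)*(2*s + 3))
  Re(s) > -3/2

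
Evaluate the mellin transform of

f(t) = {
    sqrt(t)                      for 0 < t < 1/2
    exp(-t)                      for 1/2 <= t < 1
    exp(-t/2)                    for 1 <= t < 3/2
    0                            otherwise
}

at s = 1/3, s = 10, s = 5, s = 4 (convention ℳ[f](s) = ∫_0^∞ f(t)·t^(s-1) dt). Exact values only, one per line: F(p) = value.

slice at 1/2, 1, transform all 3 pieces, and sum them
[0, 1/2) adds the kernel integral of sqrt(t)
for t in [1/2, 1): the term is ∫ exp(-t)·t^(s-1)
between 1 and 3/2 the integrand is exp(-t/2)·t^(s-1)

F(1/3) = -2**(1/3)*uppergamma(1/3, 3/4) - uppergamma(1/3, 1) + uppergamma(1/3, 1/2) + 3*2**(1/6)/5 + 2**(1/3)*uppergamma(1/3, 1/2)
F(10) = -201383466759*exp(-3/4)/256 - 986410*exp(-1) + sqrt(2)/21504 + 313981529075*exp(-1/2)/512
F(5) = -12993*exp(-3/4)/8 - 65*exp(-1) + sqrt(2)/352 + 20889*exp(-1/2)/16
F(4) = -807*exp(-3/4)/4 - 16*exp(-1) + sqrt(2)/144 + 1343*exp(-1/2)/8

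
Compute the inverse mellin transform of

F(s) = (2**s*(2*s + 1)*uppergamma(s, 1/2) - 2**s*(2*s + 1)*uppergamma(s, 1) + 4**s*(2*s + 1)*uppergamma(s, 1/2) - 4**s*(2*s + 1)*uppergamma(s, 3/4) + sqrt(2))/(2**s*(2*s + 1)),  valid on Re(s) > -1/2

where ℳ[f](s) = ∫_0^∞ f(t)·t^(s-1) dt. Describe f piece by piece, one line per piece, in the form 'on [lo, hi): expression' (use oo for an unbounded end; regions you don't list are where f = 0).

on [0, 1/2): sqrt(t)
on [1/2, 1): exp(-t)
on [1, 3/2): exp(-t/2)

summing 3 kernel integrals split by 1/2, 1 yields ℳ[f](s)
∫ sqrt(t)·t^(s-1) over [0, 1/2)
over [1/2, 1), the kernel integral of exp(-t) enters the sum
for t in [1, 3/2): the term is ∫ exp(-t/2)·t^(s-1)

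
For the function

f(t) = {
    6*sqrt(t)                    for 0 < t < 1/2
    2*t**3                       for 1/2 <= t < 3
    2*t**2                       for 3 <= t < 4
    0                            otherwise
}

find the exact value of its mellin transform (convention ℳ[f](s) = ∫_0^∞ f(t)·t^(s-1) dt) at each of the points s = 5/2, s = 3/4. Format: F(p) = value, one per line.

F(5/2) = -sqrt(2)/176 + 576*sqrt(3)/11 + 8201/36
F(3/4) = -2**(1/4)/30 + 6*2**(3/4)/5 + 432*3**(3/4)/55 + 256*sqrt(2)/11

integrate the 3 segments split at 1/2, 3, then add the results
the [0, 1/2) slice contributes ∫ 6*sqrt(t)·t^(s-1) dt
[1/2, 3) adds the kernel integral of 2*t**3
segment [3, 4) carries 2*t**2; integrate it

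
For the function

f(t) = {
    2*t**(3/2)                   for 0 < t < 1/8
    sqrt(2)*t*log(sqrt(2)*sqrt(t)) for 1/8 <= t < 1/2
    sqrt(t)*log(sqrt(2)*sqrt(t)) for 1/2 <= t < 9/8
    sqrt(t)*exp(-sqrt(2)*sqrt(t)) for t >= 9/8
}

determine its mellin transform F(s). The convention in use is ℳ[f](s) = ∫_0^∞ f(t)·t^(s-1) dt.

2**(1/2 - 3*s)*(8*2**(2*s)*(2*s + 1)**2*(2*s + 3)*(4*s + (2*s + 1)**2 + 3)*uppergamma(2*s + 1, 3/2) - 8*2**(2*s)*(2*s + 1)**2*(2*s + 3) + 8*2**(2*s)*(2*s + 3)*(4*s + (2*s + 1)**2 + 3) - 12*3**(2*s)*(2*s + 3)*(4*s + (2*s + 1)**2 + 3) + 9**s*(2*s + 1)*(2*s + 3)*(-12*log(2) + 12*log(3))*(4*s + (2*s + 1)**2 + 3) + (2*s + 1)**3*(2*s + 3)*log(4) + (2*s + 1)**2*(2*s + 3)*log(4) + 2*(2*s + 1)**2*(2*s + 3) + (2*s + 1)**2*(4*s + (2*s + 1)**2 + 3))/(8*(2*s + 1)**2*(2*s + 3)*(4*s + (2*s + 1)**2 + 3))
  Re(s) > -3/2

invert the shared t-power to get 2*t on [0, 1/8); sqrt(2)*sqrt(t)*log(sqrt(2)*sqrt(t)) on [1/8, 1/2); log(sqrt(2)*sqrt(t)) on [1/2, 9/8); …
back out the common scale on t: t on [0, 1/4); sqrt(t)*log(sqrt(t)) on [1/4, 1); log(sqrt(t)) on [1, 9/4); …
invert the power substitution to get t**2 on [0, 1/2); t*log(t) on [1/2, 1); log(t) on [1, 3/2); …
linearity at 1/8, 1/2, 9/8 turns ℳ[f](s) into 4 summed integrals
∫ over [0, 1/8) of 2*t**(3/2)·t^(s-1) joins the sum
for t in [1/8, 1/2): the term is ∫ sqrt(2)*t*log(sqrt(2)*sqrt(t))·t^(s-1)
∫ sqrt(t)*log(sqrt(2)*sqrt(t))·t^(s-1) over [1/2, 9/8)
[9/8, ∞) adds the kernel integral of sqrt(t)*exp(-sqrt(2)*sqrt(t))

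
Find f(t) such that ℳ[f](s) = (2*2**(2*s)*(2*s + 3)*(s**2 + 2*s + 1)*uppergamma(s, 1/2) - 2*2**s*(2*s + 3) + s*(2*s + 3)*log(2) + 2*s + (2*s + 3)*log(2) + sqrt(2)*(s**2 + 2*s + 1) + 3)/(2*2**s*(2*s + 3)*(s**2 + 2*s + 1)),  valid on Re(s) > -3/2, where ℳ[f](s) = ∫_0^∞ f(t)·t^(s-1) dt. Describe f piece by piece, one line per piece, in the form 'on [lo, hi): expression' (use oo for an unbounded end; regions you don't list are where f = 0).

cuts at 1/2, 1: linearity sums the 3 kernel integrals
∫ t**(3/2)·t^(s-1) over [0, 1/2)
[1/2, 1) adds the kernel integral of t*log(t)
piece [1, ∞): integrate exp(-t/2) against the kernel

on [0, 1/2): t**(3/2)
on [1/2, 1): t*log(t)
on [1, oo): exp(-t/2)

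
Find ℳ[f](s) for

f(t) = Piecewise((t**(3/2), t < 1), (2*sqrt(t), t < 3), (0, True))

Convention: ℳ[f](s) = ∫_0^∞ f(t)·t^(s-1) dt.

breakpoints 1: one integral from each of the 2 segments
[0, 1) adds the kernel integral of t**(3/2)
the [1, 3) slice contributes ∫ 2*sqrt(t)·t^(s-1) dt

(4*sqrt(3)*3**s*(2*s + 3) - 4*s - 10)/((2*s + 1)*(2*s + 3))
  Re(s) > -3/2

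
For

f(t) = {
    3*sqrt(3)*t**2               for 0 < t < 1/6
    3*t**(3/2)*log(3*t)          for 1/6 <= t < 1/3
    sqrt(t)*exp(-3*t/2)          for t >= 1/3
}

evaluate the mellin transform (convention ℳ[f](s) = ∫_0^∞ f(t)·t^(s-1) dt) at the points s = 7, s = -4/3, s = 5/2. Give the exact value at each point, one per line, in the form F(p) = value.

F(7) = sqrt(6)*((-18143*sqrt(2) + 72 + 612*log(2) + 359921802240*sqrt(pi)*erfc(sqrt(2)/2))*exp(1/2) + 507736507392*sqrt(2))*exp(-1/2)/17474724864
F(-4/3) = 6**(5/6)*(-144*2**(1/6) + 2*2**(1/3)*uppergamma(-5/6, 1/2) + 3*sqrt(2) + 24*log(2) + 144)/8
F(5/2) = -5/2304 + sqrt(2)/3888 + log(2)/1728 + 26*exp(-1/2)/27

remove the shared t-power first: 3*sqrt(3)*t**(3/2) on [0, 1/6); 3*t*log(3*t) on [1/6, 1/3); exp(-3*t/2) on [1/3, ∞)
undo the common scale on t: t**(3/2) on [0, 1/2); t*log(t) on [1/2, 1); exp(-t/2) on [1, ∞)
along the cuts 1/6, 1/3, ℳ[f](s) splits into 3 integrals
over [0, 1/6), the kernel integral of 3*sqrt(3)*t**2 enters the sum
on [1/6, 1/3): add ∫ 3*t**(3/2)*log(3*t)·t^(s-1) dt
on [1/3, ∞) integrate f = sqrt(t)*exp(-3*t/2) against the kernel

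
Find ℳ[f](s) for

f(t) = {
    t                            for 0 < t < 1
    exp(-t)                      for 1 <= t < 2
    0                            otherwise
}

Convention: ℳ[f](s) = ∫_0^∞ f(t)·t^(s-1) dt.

treat the 2 regions marked off by 1 separately and sum
between 0 and 1 the integrand is t·t^(s-1)
[1, 2) adds the kernel integral of exp(-t)

((s + 1)*uppergamma(s, 1) - (s + 1)*uppergamma(s, 2) + 1)/(s + 1)
  Re(s) > -1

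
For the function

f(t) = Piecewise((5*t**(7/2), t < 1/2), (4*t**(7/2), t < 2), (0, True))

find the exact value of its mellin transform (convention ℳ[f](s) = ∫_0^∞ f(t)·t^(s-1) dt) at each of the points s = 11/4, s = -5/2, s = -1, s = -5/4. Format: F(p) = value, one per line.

linearity at 1/2 turns ℳ[f](s) into 2 summed integrals
segment 0 to 1/2 holds 5*t**(7/2); add its integral
over [1/2, 2), the kernel integral of 4*t**(7/2) enters the sum

F(11/4) = 2**(1/4)*(sqrt(2) + 32768)/800
F(-5/2) = 17/2
F(-1) = 129*sqrt(2)/20
F(-5/4) = 2**(1/4)*(sqrt(2) + 128)/18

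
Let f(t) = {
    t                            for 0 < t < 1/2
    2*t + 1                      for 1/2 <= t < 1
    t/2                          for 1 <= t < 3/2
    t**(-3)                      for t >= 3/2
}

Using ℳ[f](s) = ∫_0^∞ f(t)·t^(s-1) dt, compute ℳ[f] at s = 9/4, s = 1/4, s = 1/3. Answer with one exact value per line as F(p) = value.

F(9/4) = 2**(3/4)*(-70 + 424*2**(1/4) + 659*3**(1/4))/936
F(1/4) = 2**(3/4)*(-6534 + 1051*3**(1/4) + 7722*2**(1/4))/2970
F(1/3) = 2**(2/3)*(-486 + 97*3**(1/3) + 594*2**(1/3))/288

decompose at 1/2, 1, 3/2; ℳ[f](s) sums the 4 pieces' integrals
the [0, 1/2) slice contributes ∫ t·t^(s-1) dt
the [1/2, 1) slice contributes ∫ (2*t + 1)·t^(s-1) dt
∫ over [1, 3/2) of t/2·t^(s-1) joins the sum
the [3/2, ∞) slice contributes ∫ t**(-3)·t^(s-1) dt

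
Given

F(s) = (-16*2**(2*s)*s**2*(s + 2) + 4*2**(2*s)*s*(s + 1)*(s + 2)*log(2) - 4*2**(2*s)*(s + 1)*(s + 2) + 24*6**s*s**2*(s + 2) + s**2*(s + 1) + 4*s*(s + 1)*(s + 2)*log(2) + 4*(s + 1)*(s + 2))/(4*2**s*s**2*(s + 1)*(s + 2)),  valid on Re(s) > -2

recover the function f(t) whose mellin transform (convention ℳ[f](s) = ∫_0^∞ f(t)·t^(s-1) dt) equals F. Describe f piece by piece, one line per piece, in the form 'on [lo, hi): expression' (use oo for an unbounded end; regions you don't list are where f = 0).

slice at 1/2, 2, transform all 3 pieces, and sum them
between 0 and 1/2 the integrand is t**2·t^(s-1)
for t in [1/2, 2): the term is ∫ log(t)·t^(s-1)
[2, 3) adds the kernel integral of 2*t

on [0, 1/2): t**2
on [1/2, 2): log(t)
on [2, 3): 2*t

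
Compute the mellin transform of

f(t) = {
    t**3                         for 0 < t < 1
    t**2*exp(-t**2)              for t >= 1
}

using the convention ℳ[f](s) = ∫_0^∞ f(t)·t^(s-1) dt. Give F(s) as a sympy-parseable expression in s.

reversing the shared t-power: t on [0, 1); exp(-t**2) on [1, ∞)
invert the power substitution to get sqrt(t) on [0, 1); exp(-t) on [1, ∞)
integrate the 2 segments split at 1, then add the results
segment [0, 1) carries t**3; integrate it
the [1, ∞) slice contributes ∫ t**2*exp(-t**2)·t^(s-1) dt

((s + 3)*uppergamma(s/2 + 1, 1) + 2)/(2*(s + 3))
  Re(s) > -3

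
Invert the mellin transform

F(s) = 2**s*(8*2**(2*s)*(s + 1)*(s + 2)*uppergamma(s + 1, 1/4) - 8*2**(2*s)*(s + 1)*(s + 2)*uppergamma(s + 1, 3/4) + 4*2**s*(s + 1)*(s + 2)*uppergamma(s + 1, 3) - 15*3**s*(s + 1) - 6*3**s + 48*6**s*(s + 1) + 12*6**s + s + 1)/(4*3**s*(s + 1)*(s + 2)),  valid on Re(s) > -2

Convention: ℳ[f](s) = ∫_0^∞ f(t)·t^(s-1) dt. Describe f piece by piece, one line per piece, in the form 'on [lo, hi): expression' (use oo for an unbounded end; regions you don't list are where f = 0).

remove the common scale on t first: 9*t**2/4 on [0, 1/3); 3*t*exp(-3*t/4)/2 on [1/3, 1); 3*t*(3*t/2 + 1)/2 on [1, 2); …
reversing the common scale on t: t**2 on [0, 1/2); t*exp(-t/2) on [1/2, 3/2); t*(t + 1) on [3/2, 3); …
the shared t-power comes off first: t on [0, 1/2); exp(-t/2) on [1/2, 3/2); t + 1 on [3/2, 3); …
f breaks at 2/3, 2, 4 into 4 integrals to sum
on [0, 2/3): add ∫ 9*t**2/16·t^(s-1) dt
over [2/3, 2), the kernel integral of 3*t*exp(-3*t/8)/4 enters the sum
on [2, 4) integrate f = 3*t*(3*t/4 + 1)/4 against the kernel
[4, ∞) adds the kernel integral of 3*t*exp(-3*t/4)/4

on [0, 2/3): 9*t**2/16
on [2/3, 2): 3*t*exp(-3*t/8)/4
on [2, 4): 3*t*(3*t/4 + 1)/4
on [4, oo): 3*t*exp(-3*t/4)/4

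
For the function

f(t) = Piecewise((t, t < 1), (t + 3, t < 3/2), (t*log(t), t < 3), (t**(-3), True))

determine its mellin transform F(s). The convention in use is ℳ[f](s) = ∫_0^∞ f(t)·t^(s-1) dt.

(-162*2**s*s*(s - 3)*(s**2 + 2*s + 1) - 162*2**s*(s - 3)*(s**2 + 2*s + 1) - 81*3**s*s**2*(s - 3)*(s + 1)*log(3) + 81*3**s*s**2*(s - 3)*(s + 1)*log(2) - 81*3**s*s*(s - 3)*(s + 1)*log(3) + 81*3**s*s*(s - 3)*(s + 1)*log(2) + 81*3**s*s*(s - 3)*(s + 1) + 243*3**s*s*(s - 3)*(s**2 + 2*s + 1) + 162*3**s*(s - 3)*(s**2 + 2*s + 1) + 162*6**s*s**2*(s - 3)*(s + 1)*log(3) - 162*6**s*s*(s - 3)*(s + 1) + 162*6**s*s*(s - 3)*(s + 1)*log(3) - 2*6**s*s*(s + 1)*(s**2 + 2*s + 1))/(54*2**s*s*(s - 3)*(s + 1)*(s**2 + 2*s + 1))
  -1 < Re(s) < 3

split f at 1, 3/2, 3: ℳ[f](s) collects 4 kernel integrals
between 0 and 1 the integrand is t·t^(s-1)
the [1, 3/2) slice contributes ∫ (t + 3)·t^(s-1) dt
between 3/2 and 3 the integrand is t*log(t)·t^(s-1)
[3, ∞) adds the kernel integral of t**(-3)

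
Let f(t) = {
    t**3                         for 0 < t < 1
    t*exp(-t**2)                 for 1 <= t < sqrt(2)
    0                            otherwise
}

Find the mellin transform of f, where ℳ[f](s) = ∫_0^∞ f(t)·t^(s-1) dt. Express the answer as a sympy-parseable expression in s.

((s + 3)*uppergamma(s/2 + 1/2, 1) - (s + 3)*uppergamma(s/2 + 1/2, 2) + 2)/(2*(s + 3))
  Re(s) > -3

peel off the power substitution: t**(3/2) on [0, 1); sqrt(t)*exp(-t) on [1, 2)
peel off the shared t-power: t on [0, 1); exp(-t) on [1, 2)
linearity at 1 turns ℳ[f](s) into 2 summed integrals
segment 0 to 1 holds t**3; add its integral
on [1, sqrt(2)): add ∫ t*exp(-t**2)·t^(s-1) dt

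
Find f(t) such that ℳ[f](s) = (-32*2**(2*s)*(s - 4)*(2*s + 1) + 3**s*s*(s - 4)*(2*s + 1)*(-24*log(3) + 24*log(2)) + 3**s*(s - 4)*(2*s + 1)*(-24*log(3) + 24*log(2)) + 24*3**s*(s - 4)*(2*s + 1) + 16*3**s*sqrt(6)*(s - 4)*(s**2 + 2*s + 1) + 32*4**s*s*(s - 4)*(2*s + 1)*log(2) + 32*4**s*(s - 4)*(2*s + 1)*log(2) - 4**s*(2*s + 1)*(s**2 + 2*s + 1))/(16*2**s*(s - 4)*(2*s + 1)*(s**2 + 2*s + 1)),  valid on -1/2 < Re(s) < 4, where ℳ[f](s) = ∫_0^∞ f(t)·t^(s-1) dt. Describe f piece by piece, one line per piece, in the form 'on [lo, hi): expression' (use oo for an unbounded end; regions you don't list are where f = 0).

on [0, 3/2): sqrt(t)
on [3/2, 2): t*log(t)
on [2, oo): t**(-4)

linearity at 3/2, 2 turns ℳ[f](s) into 3 summed integrals
segment [0, 3/2) carries sqrt(t); integrate it
segment [3/2, 2) carries t*log(t); integrate it
∫ over [2, ∞) of t**(-4)·t^(s-1) joins the sum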